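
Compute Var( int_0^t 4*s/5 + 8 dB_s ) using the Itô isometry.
Var = 16*t*(t^2 + 30*t + 300)/75

The Itô integral of a deterministic integrand f(s) has mean 0 because each increment f(s) * (B_{s+ds} - B_s) has mean 0. By the Itô isometry:
  Var( int_0^t f(s) dB_s ) = E[ (int_0^t f(s) dB_s)^2 ] = int_0^t f(s)^2 ds.
Here f(s) = 4*s/5 + 8, so f(s)^2 = 16*(s + 10)^2/25. Integrate:
  int_0^t (16*(s + 10)^2/25) ds = 16*t*(t^2 + 30*t + 300)/75.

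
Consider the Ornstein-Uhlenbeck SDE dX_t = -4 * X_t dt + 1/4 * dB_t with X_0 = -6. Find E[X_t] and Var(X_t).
E[X_t] = -6*exp(-4*t); Var(X_t) = 1/128 - exp(-8*t)/128

The OU SDE dX = -theta X dt + sigma dB admits the integrating factor exp(theta t): d(exp(theta t) X_t) = sigma exp(theta t) dB_t. Integrating from 0 to t:
  X_t = x_0 * exp(-theta t) + sigma * int_0^t exp(-theta (t-s)) dB_s.
The Itô integral has mean 0 and (by the Itô isometry) variance sigma^2 * int_0^t exp(-2 theta (t - s)) ds = sigma^2 * (1 - exp(-2 theta t)) / (2 theta).
With theta = 4, sigma = 1/4, x_0 = -6:
  E[X_t] = -6 * exp(-4 t) = -6*exp(-4*t)
  Var(X_t) = (1/4)^2 * (1 - exp(-2*4 t)) / (2 * 4) = 1/128 - exp(-8*t)/128.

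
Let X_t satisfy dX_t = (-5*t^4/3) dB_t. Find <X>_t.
<X>_t = 25*t^9/81

For an Itô process dX_t = a(t) dt + b(t) dB_t, the quadratic variation is <X>_t = int_0^t b(s)^2 ds (the drift term does not contribute). Here b(s) = -5*s^4/3, so
  b(s)^2 = 25*s^8/9.
Integrating from 0 to t:
  <X>_t = int_0^t (25*s^8/9) ds = 25*t^9/81.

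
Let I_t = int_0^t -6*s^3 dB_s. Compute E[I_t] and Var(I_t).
E[I_t] = 0; Var(I_t) = 36*t^7/7

The Itô integral of a deterministic integrand f(s) has mean 0 because each increment f(s) * (B_{s+ds} - B_s) has mean 0. By the Itô isometry:
  Var( int_0^t f(s) dB_s ) = E[ (int_0^t f(s) dB_s)^2 ] = int_0^t f(s)^2 ds.
Here f(s) = -6*s^3, so f(s)^2 = 36*s^6. Integrate:
  int_0^t (36*s^6) ds = 36*t^7/7.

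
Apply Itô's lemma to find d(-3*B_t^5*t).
d(-3*B_t^5*t) = (3*B_t^3*(-B_t^2 - 10*t)) dt + (-15*B_t^4*t) dB_t

Itô's formula for f(t, x): d f(t, B_t) = (f_t + (1/2) f_xx) dt + f_x dB_t. Compute partials of f(t, x) = -3*t*x^5:
  f_t(t,x)  = -3*x^5
  f_x(t,x)  = -15*t*x^4
  f_xx(t,x) = -60*t*x^3
Assemble drift = f_t + (1/2) f_xx = 3*x^3*(-10*t - x^2) and diffusion = f_x = -15*t*x^4. Substituting x = B_t:
  d(-3*B_t^5*t) = (3*B_t^3*(-B_t^2 - 10*t)) dt + (-15*B_t^4*t) dB_t.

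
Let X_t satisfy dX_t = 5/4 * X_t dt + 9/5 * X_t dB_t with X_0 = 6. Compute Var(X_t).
Var(X_t) = 36*(exp(81*t/25) - 1)*exp(5*t/2)

For GBM dX = mu X dt + sigma X dB with X_0 = x_0, apply Itô to Y = log X: dY = (mu - sigma^2/2) dt + sigma dB, so Y_t = log(x_0) + (mu - sigma^2/2) t + sigma B_t and hence X_t = x_0 * exp((mu - sigma^2/2) t + sigma B_t).
With mu = 5/4, sigma = 9/5, x_0 = 6, this gives:
  X_t = 6 * exp((-37/100) * t + (9/5) * B_t).
Since sigma*B_t ~ Normal(0, sigma^2 t), E[exp(sigma*B_t)] = exp(sigma^2 t / 2); so E[X_t] = x_0 * exp((mu - sigma^2/2) t) * exp(sigma^2 t / 2) = x_0 * exp(mu t) = 6*exp(5*t/4).
Var(X_t) = E[X_t^2] - (E[X_t])^2 = x_0^2 * exp(2 mu t) * (exp(sigma^2 t) - 1) = 36*(exp(81*t/25) - 1)*exp(5*t/2).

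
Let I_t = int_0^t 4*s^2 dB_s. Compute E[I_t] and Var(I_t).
E[I_t] = 0; Var(I_t) = 16*t^5/5

The Itô integral of a deterministic integrand f(s) has mean 0 because each increment f(s) * (B_{s+ds} - B_s) has mean 0. By the Itô isometry:
  Var( int_0^t f(s) dB_s ) = E[ (int_0^t f(s) dB_s)^2 ] = int_0^t f(s)^2 ds.
Here f(s) = 4*s^2, so f(s)^2 = 16*s^4. Integrate:
  int_0^t (16*s^4) ds = 16*t^5/5.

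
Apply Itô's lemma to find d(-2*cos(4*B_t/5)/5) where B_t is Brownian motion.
d(-2*cos(4*B_t/5)/5) = (16*cos(4*B_t/5)/125) dt + (8*sin(4*B_t/5)/25) dB_t

Itô's formula for f(B_t) gives d f(B_t) = f'(B_t) dB_t + (1/2) f''(B_t) dt. Compute derivatives of f(x) = -2*cos(4*x/5)/5:
  f'(x)  = 8*sin(4*x/5)/25
  f''(x) = 32*cos(4*x/5)/125
Substitute x = B_t and multiply the f'' term by 1/2:
  drift     = (1/2) * (32*cos(4*x/5)/125) evaluated at B_t = 16*cos(4*B_t/5)/125
  diffusion = (8*sin(4*x/5)/25) evaluated at B_t = 8*sin(4*B_t/5)/25
Therefore d(-2*cos(4*B_t/5)/5) = (16*cos(4*B_t/5)/125) dt + (8*sin(4*B_t/5)/25) dB_t.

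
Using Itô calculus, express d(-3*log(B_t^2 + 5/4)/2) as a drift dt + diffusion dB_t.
d(-3*log(B_t^2 + 5/4)/2) = (6*(4*B_t^2 - 5)/(4*B_t^2 + 5)^2) dt + (-12*B_t/(4*B_t^2 + 5)) dB_t

Itô's formula for f(B_t) gives d f(B_t) = f'(B_t) dB_t + (1/2) f''(B_t) dt. Compute derivatives of f(x) = -3*log(x^2 + 5/4)/2:
  f'(x)  = -12*x/(4*x^2 + 5)
  f''(x) = 12*(4*x^2 - 5)/(4*x^2 + 5)^2
Substitute x = B_t and multiply the f'' term by 1/2:
  drift     = (1/2) * (12*(4*x^2 - 5)/(4*x^2 + 5)^2) evaluated at B_t = 6*(4*B_t^2 - 5)/(4*B_t^2 + 5)^2
  diffusion = (-12*x/(4*x^2 + 5)) evaluated at B_t = -12*B_t/(4*B_t^2 + 5)
Therefore d(-3*log(B_t^2 + 5/4)/2) = (6*(4*B_t^2 - 5)/(4*B_t^2 + 5)^2) dt + (-12*B_t/(4*B_t^2 + 5)) dB_t.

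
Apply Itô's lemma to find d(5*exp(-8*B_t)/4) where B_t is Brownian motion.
d(5*exp(-8*B_t)/4) = (40*exp(-8*B_t)) dt + (-10*exp(-8*B_t)) dB_t

Itô's formula for f(B_t) gives d f(B_t) = f'(B_t) dB_t + (1/2) f''(B_t) dt. Compute derivatives of f(x) = 5*exp(-8*x)/4:
  f'(x)  = -10*exp(-8*x)
  f''(x) = 80*exp(-8*x)
Substitute x = B_t and multiply the f'' term by 1/2:
  drift     = (1/2) * (80*exp(-8*x)) evaluated at B_t = 40*exp(-8*B_t)
  diffusion = (-10*exp(-8*x)) evaluated at B_t = -10*exp(-8*B_t)
Therefore d(5*exp(-8*B_t)/4) = (40*exp(-8*B_t)) dt + (-10*exp(-8*B_t)) dB_t.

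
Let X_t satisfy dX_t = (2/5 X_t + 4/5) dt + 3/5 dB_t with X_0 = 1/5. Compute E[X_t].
E[X_t] = 11*exp(2*t/5)/5 - 2

Taking expectations and using E[dB_t] = 0, the mean m(t) = E[X_t] satisfies the ODE m'(t) = a m(t) + b with m(0) = x_0. With a = 2/5, b = 4/5, x_0 = 1/5, the solution is
  m(t) = x_0 * exp(a t) + (b/a) * (exp(a t) - 1)
       = (1/5) * exp((2/5) t) + ((4/5)/(2/5)) * (exp((2/5) t) - 1)
       = 11*exp(2*t/5)/5 - 2.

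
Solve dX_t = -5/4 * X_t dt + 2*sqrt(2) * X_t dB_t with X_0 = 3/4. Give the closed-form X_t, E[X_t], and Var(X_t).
X_t = 3/4 * exp((-21/4) t + (2*sqrt(2)) B_t); E[X_t] = 3*exp(-5*t/4)/4; Var(X_t) = (9*exp(8*t) - 9)*exp(-5*t/2)/16

For GBM dX = mu X dt + sigma X dB with X_0 = x_0, apply Itô to Y = log X: dY = (mu - sigma^2/2) dt + sigma dB, so Y_t = log(x_0) + (mu - sigma^2/2) t + sigma B_t and hence X_t = x_0 * exp((mu - sigma^2/2) t + sigma B_t).
With mu = -5/4, sigma = 2*sqrt(2), x_0 = 3/4, this gives:
  X_t = 3/4 * exp((-21/4) * t + (2*sqrt(2)) * B_t).
Since sigma*B_t ~ Normal(0, sigma^2 t), E[exp(sigma*B_t)] = exp(sigma^2 t / 2); so E[X_t] = x_0 * exp((mu - sigma^2/2) t) * exp(sigma^2 t / 2) = x_0 * exp(mu t) = 3*exp(-5*t/4)/4.
Var(X_t) = E[X_t^2] - (E[X_t])^2 = x_0^2 * exp(2 mu t) * (exp(sigma^2 t) - 1) = (9*exp(8*t) - 9)*exp(-5*t/2)/16.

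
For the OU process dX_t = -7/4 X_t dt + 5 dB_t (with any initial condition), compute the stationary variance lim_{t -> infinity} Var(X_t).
lim Var(X_t) = 50/7

The OU SDE dX = -theta X dt + sigma dB admits the integrating factor exp(theta t): d(exp(theta t) X_t) = sigma exp(theta t) dB_t. Integrating from 0 to t gives X_t = x_0 * exp(-theta t) + sigma * int_0^t exp(-theta (t-s)) dB_s for any initial x_0. The Itô integral has variance (by the Itô isometry) sigma^2 * int_0^t exp(-2 theta (t - s)) ds = sigma^2 * (1 - exp(-2 theta t)) / (2 theta), independent of x_0.
With theta = 7/4, sigma = 5:
  Var(X_t) = (5)^2 * (1 - exp(-2*7/4 t)) / (2 * 7/4) = 50/7 - 50*exp(-7*t/2)/7.
As t -> infinity, exp(-2*7/4 t) -> 0, so the stationary variance is sigma^2 / (2 theta) = 50/7.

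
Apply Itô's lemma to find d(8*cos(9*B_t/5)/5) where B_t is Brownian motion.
d(8*cos(9*B_t/5)/5) = (-324*cos(9*B_t/5)/125) dt + (-72*sin(9*B_t/5)/25) dB_t

Itô's formula for f(B_t) gives d f(B_t) = f'(B_t) dB_t + (1/2) f''(B_t) dt. Compute derivatives of f(x) = 8*cos(9*x/5)/5:
  f'(x)  = -72*sin(9*x/5)/25
  f''(x) = -648*cos(9*x/5)/125
Substitute x = B_t and multiply the f'' term by 1/2:
  drift     = (1/2) * (-648*cos(9*x/5)/125) evaluated at B_t = -324*cos(9*B_t/5)/125
  diffusion = (-72*sin(9*x/5)/25) evaluated at B_t = -72*sin(9*B_t/5)/25
Therefore d(8*cos(9*B_t/5)/5) = (-324*cos(9*B_t/5)/125) dt + (-72*sin(9*B_t/5)/25) dB_t.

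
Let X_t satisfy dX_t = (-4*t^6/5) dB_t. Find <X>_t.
<X>_t = 16*t^13/325

For an Itô process dX_t = a(t) dt + b(t) dB_t, the quadratic variation is <X>_t = int_0^t b(s)^2 ds (the drift term does not contribute). Here b(s) = -4*s^6/5, so
  b(s)^2 = 16*s^12/25.
Integrating from 0 to t:
  <X>_t = int_0^t (16*s^12/25) ds = 16*t^13/325.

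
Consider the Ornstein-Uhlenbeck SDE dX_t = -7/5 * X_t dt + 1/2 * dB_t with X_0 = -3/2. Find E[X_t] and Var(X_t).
E[X_t] = -3*exp(-7*t/5)/2; Var(X_t) = 5/56 - 5*exp(-14*t/5)/56

The OU SDE dX = -theta X dt + sigma dB admits the integrating factor exp(theta t): d(exp(theta t) X_t) = sigma exp(theta t) dB_t. Integrating from 0 to t:
  X_t = x_0 * exp(-theta t) + sigma * int_0^t exp(-theta (t-s)) dB_s.
The Itô integral has mean 0 and (by the Itô isometry) variance sigma^2 * int_0^t exp(-2 theta (t - s)) ds = sigma^2 * (1 - exp(-2 theta t)) / (2 theta).
With theta = 7/5, sigma = 1/2, x_0 = -3/2:
  E[X_t] = -3/2 * exp(-7/5 t) = -3*exp(-7*t/5)/2
  Var(X_t) = (1/2)^2 * (1 - exp(-2*7/5 t)) / (2 * 7/5) = 5/56 - 5*exp(-14*t/5)/56.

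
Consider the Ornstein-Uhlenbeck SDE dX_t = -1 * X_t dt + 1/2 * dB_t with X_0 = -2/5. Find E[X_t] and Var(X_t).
E[X_t] = -2*exp(-t)/5; Var(X_t) = 1/8 - exp(-2*t)/8

The OU SDE dX = -theta X dt + sigma dB admits the integrating factor exp(theta t): d(exp(theta t) X_t) = sigma exp(theta t) dB_t. Integrating from 0 to t:
  X_t = x_0 * exp(-theta t) + sigma * int_0^t exp(-theta (t-s)) dB_s.
The Itô integral has mean 0 and (by the Itô isometry) variance sigma^2 * int_0^t exp(-2 theta (t - s)) ds = sigma^2 * (1 - exp(-2 theta t)) / (2 theta).
With theta = 1, sigma = 1/2, x_0 = -2/5:
  E[X_t] = -2/5 * exp(-1 t) = -2*exp(-t)/5
  Var(X_t) = (1/2)^2 * (1 - exp(-2*1 t)) / (2 * 1) = 1/8 - exp(-2*t)/8.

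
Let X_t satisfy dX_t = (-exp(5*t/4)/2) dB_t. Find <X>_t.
<X>_t = exp(5*t/2)/10 - 1/10

For an Itô process dX_t = a(t) dt + b(t) dB_t, the quadratic variation is <X>_t = int_0^t b(s)^2 ds (the drift term does not contribute). Here b(s) = -exp(5*s/4)/2, so
  b(s)^2 = exp(5*s/2)/4.
Integrating from 0 to t:
  <X>_t = int_0^t (exp(5*s/2)/4) ds = exp(5*t/2)/10 - 1/10.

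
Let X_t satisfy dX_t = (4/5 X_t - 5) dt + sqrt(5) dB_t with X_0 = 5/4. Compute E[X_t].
E[X_t] = 25/4 - 5*exp(4*t/5)

Taking expectations and using E[dB_t] = 0, the mean m(t) = E[X_t] satisfies the ODE m'(t) = a m(t) + b with m(0) = x_0. With a = 4/5, b = -5, x_0 = 5/4, the solution is
  m(t) = x_0 * exp(a t) + (b/a) * (exp(a t) - 1)
       = (5/4) * exp((4/5) t) + ((-5)/(4/5)) * (exp((4/5) t) - 1)
       = 25/4 - 5*exp(4*t/5).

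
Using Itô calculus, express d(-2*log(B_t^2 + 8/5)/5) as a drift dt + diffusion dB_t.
d(-2*log(B_t^2 + 8/5)/5) = (2*(5*B_t^2 - 8)/(5*B_t^2 + 8)^2) dt + (-4*B_t/(5*B_t^2 + 8)) dB_t

Itô's formula for f(B_t) gives d f(B_t) = f'(B_t) dB_t + (1/2) f''(B_t) dt. Compute derivatives of f(x) = -2*log(x^2 + 8/5)/5:
  f'(x)  = -4*x/(5*x^2 + 8)
  f''(x) = 4*(5*x^2 - 8)/(5*x^2 + 8)^2
Substitute x = B_t and multiply the f'' term by 1/2:
  drift     = (1/2) * (4*(5*x^2 - 8)/(5*x^2 + 8)^2) evaluated at B_t = 2*(5*B_t^2 - 8)/(5*B_t^2 + 8)^2
  diffusion = (-4*x/(5*x^2 + 8)) evaluated at B_t = -4*B_t/(5*B_t^2 + 8)
Therefore d(-2*log(B_t^2 + 8/5)/5) = (2*(5*B_t^2 - 8)/(5*B_t^2 + 8)^2) dt + (-4*B_t/(5*B_t^2 + 8)) dB_t.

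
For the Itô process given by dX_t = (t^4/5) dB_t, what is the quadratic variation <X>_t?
<X>_t = t^9/225

For an Itô process dX_t = a(t) dt + b(t) dB_t, the quadratic variation is <X>_t = int_0^t b(s)^2 ds (the drift term does not contribute). Here b(s) = s^4/5, so
  b(s)^2 = s^8/25.
Integrating from 0 to t:
  <X>_t = int_0^t (s^8/25) ds = t^9/225.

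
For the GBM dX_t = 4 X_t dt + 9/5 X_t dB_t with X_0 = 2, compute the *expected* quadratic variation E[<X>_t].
E[<X>_t] = 324*exp(281*t/25)/281 - 324/281

<X>_t = int_0^t ((9/5) * X_s)^2 ds. Taking expectation inside the integral: E[<X>_t] = (9/5)^2 * int_0^t E[X_s^2] ds. For GBM, E[X_s^2] = x_0^2 * exp((2 mu + sigma^2) s). Integrating:
  E[<X>_t] = (9/5)^2 * 2^2 * (exp((2*4 + (9/5)^2) t) - 1) / (2*4 + (9/5)^2)
           = (9/5)^2 * 2^2 * (exp((281/25) t) - 1) / (281/25) = 324*exp(281*t/25)/281 - 324/281.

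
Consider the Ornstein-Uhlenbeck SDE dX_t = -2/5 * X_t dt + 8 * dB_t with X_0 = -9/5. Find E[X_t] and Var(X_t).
E[X_t] = -9*exp(-2*t/5)/5; Var(X_t) = 80 - 80*exp(-4*t/5)

The OU SDE dX = -theta X dt + sigma dB admits the integrating factor exp(theta t): d(exp(theta t) X_t) = sigma exp(theta t) dB_t. Integrating from 0 to t:
  X_t = x_0 * exp(-theta t) + sigma * int_0^t exp(-theta (t-s)) dB_s.
The Itô integral has mean 0 and (by the Itô isometry) variance sigma^2 * int_0^t exp(-2 theta (t - s)) ds = sigma^2 * (1 - exp(-2 theta t)) / (2 theta).
With theta = 2/5, sigma = 8, x_0 = -9/5:
  E[X_t] = -9/5 * exp(-2/5 t) = -9*exp(-2*t/5)/5
  Var(X_t) = (8)^2 * (1 - exp(-2*2/5 t)) / (2 * 2/5) = 80 - 80*exp(-4*t/5).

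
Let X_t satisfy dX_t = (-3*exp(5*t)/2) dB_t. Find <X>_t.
<X>_t = 9*exp(10*t)/40 - 9/40

For an Itô process dX_t = a(t) dt + b(t) dB_t, the quadratic variation is <X>_t = int_0^t b(s)^2 ds (the drift term does not contribute). Here b(s) = -3*exp(5*s)/2, so
  b(s)^2 = 9*exp(10*s)/4.
Integrating from 0 to t:
  <X>_t = int_0^t (9*exp(10*s)/4) ds = 9*exp(10*t)/40 - 9/40.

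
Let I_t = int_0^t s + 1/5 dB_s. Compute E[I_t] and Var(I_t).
E[I_t] = 0; Var(I_t) = t*(25*t^2 + 15*t + 3)/75

The Itô integral of a deterministic integrand f(s) has mean 0 because each increment f(s) * (B_{s+ds} - B_s) has mean 0. By the Itô isometry:
  Var( int_0^t f(s) dB_s ) = E[ (int_0^t f(s) dB_s)^2 ] = int_0^t f(s)^2 ds.
Here f(s) = s + 1/5, so f(s)^2 = (5*s + 1)^2/25. Integrate:
  int_0^t ((5*s + 1)^2/25) ds = t*(25*t^2 + 15*t + 3)/75.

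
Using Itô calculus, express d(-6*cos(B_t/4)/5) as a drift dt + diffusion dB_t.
d(-6*cos(B_t/4)/5) = (3*cos(B_t/4)/80) dt + (3*sin(B_t/4)/10) dB_t

Itô's formula for f(B_t) gives d f(B_t) = f'(B_t) dB_t + (1/2) f''(B_t) dt. Compute derivatives of f(x) = -6*cos(x/4)/5:
  f'(x)  = 3*sin(x/4)/10
  f''(x) = 3*cos(x/4)/40
Substitute x = B_t and multiply the f'' term by 1/2:
  drift     = (1/2) * (3*cos(x/4)/40) evaluated at B_t = 3*cos(B_t/4)/80
  diffusion = (3*sin(x/4)/10) evaluated at B_t = 3*sin(B_t/4)/10
Therefore d(-6*cos(B_t/4)/5) = (3*cos(B_t/4)/80) dt + (3*sin(B_t/4)/10) dB_t.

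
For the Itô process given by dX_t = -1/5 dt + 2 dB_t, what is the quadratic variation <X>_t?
<X>_t = 4*t

For an Itô process dX_t = a(t) dt + b(t) dB_t, the quadratic variation is <X>_t = int_0^t b(s)^2 ds (the drift term does not contribute). Here b(s) = 2, so
  b(s)^2 = 4.
Integrating from 0 to t:
  <X>_t = int_0^t (4) ds = 4*t.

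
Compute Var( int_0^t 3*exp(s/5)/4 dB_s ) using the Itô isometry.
Var = 45*exp(2*t/5)/32 - 45/32

The Itô integral of a deterministic integrand f(s) has mean 0 because each increment f(s) * (B_{s+ds} - B_s) has mean 0. By the Itô isometry:
  Var( int_0^t f(s) dB_s ) = E[ (int_0^t f(s) dB_s)^2 ] = int_0^t f(s)^2 ds.
Here f(s) = 3*exp(s/5)/4, so f(s)^2 = 9*exp(2*s/5)/16. Integrate:
  int_0^t (9*exp(2*s/5)/16) ds = 45*exp(2*t/5)/32 - 45/32.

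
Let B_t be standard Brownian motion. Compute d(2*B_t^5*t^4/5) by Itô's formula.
d(2*B_t^5*t^4/5) = (B_t^3*t^3*(8*B_t^2/5 + 4*t)) dt + (2*B_t^4*t^4) dB_t

Itô's formula for f(t, x): d f(t, B_t) = (f_t + (1/2) f_xx) dt + f_x dB_t. Compute partials of f(t, x) = 2*t^4*x^5/5:
  f_t(t,x)  = 8*t^3*x^5/5
  f_x(t,x)  = 2*t^4*x^4
  f_xx(t,x) = 8*t^4*x^3
Assemble drift = f_t + (1/2) f_xx = t^3*x^3*(4*t + 8*x^2/5) and diffusion = f_x = 2*t^4*x^4. Substituting x = B_t:
  d(2*B_t^5*t^4/5) = (B_t^3*t^3*(8*B_t^2/5 + 4*t)) dt + (2*B_t^4*t^4) dB_t.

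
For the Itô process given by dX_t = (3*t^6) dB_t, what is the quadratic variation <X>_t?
<X>_t = 9*t^13/13

For an Itô process dX_t = a(t) dt + b(t) dB_t, the quadratic variation is <X>_t = int_0^t b(s)^2 ds (the drift term does not contribute). Here b(s) = 3*s^6, so
  b(s)^2 = 9*s^12.
Integrating from 0 to t:
  <X>_t = int_0^t (9*s^12) ds = 9*t^13/13.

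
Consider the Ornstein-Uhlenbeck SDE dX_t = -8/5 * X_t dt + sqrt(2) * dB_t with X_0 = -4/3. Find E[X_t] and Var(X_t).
E[X_t] = -4*exp(-8*t/5)/3; Var(X_t) = 5/8 - 5*exp(-16*t/5)/8

The OU SDE dX = -theta X dt + sigma dB admits the integrating factor exp(theta t): d(exp(theta t) X_t) = sigma exp(theta t) dB_t. Integrating from 0 to t:
  X_t = x_0 * exp(-theta t) + sigma * int_0^t exp(-theta (t-s)) dB_s.
The Itô integral has mean 0 and (by the Itô isometry) variance sigma^2 * int_0^t exp(-2 theta (t - s)) ds = sigma^2 * (1 - exp(-2 theta t)) / (2 theta).
With theta = 8/5, sigma = sqrt(2), x_0 = -4/3:
  E[X_t] = -4/3 * exp(-8/5 t) = -4*exp(-8*t/5)/3
  Var(X_t) = (sqrt(2))^2 * (1 - exp(-2*8/5 t)) / (2 * 8/5) = 5/8 - 5*exp(-16*t/5)/8.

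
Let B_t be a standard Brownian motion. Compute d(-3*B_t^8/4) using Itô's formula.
d(-3*B_t^8/4) = (-21*B_t^6) dt + (-6*B_t^7) dB_t

Itô's formula for f(B_t) gives d f(B_t) = f'(B_t) dB_t + (1/2) f''(B_t) dt. Compute derivatives of f(x) = -3*x^8/4:
  f'(x)  = -6*x^7
  f''(x) = -42*x^6
Substitute x = B_t and multiply the f'' term by 1/2:
  drift     = (1/2) * (-42*x^6) evaluated at B_t = -21*B_t^6
  diffusion = (-6*x^7) evaluated at B_t = -6*B_t^7
Therefore d(-3*B_t^8/4) = (-21*B_t^6) dt + (-6*B_t^7) dB_t.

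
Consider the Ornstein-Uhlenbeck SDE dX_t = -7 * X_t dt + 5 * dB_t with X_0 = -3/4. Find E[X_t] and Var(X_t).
E[X_t] = -3*exp(-7*t)/4; Var(X_t) = 25/14 - 25*exp(-14*t)/14

The OU SDE dX = -theta X dt + sigma dB admits the integrating factor exp(theta t): d(exp(theta t) X_t) = sigma exp(theta t) dB_t. Integrating from 0 to t:
  X_t = x_0 * exp(-theta t) + sigma * int_0^t exp(-theta (t-s)) dB_s.
The Itô integral has mean 0 and (by the Itô isometry) variance sigma^2 * int_0^t exp(-2 theta (t - s)) ds = sigma^2 * (1 - exp(-2 theta t)) / (2 theta).
With theta = 7, sigma = 5, x_0 = -3/4:
  E[X_t] = -3/4 * exp(-7 t) = -3*exp(-7*t)/4
  Var(X_t) = (5)^2 * (1 - exp(-2*7 t)) / (2 * 7) = 25/14 - 25*exp(-14*t)/14.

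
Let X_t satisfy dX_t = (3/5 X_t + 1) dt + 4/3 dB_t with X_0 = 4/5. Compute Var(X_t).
Var(X_t) = 40*exp(6*t/5)/27 - 40/27

The variance V(t) = Var(X_t) satisfies V'(t) = 2 a V(t) + c^2 with V(0) = 0 (drift coefficient is linear in X, diffusion is constant). With a = 3/5, c = 4/3, the solution is
  V(t) = (c^2 / (2 a)) * (exp(2 a t) - 1)
       = ((4/3)^2 / (2*(3/5))) * (exp((6/5) t) - 1)
       = 40*exp(6*t/5)/27 - 40/27.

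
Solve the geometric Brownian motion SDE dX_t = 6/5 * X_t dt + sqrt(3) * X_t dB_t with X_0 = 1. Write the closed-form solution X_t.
X_t = 1 * exp((-3/10) * t + (sqrt(3)) * B_t)

For GBM dX = mu X dt + sigma X dB with X_0 = x_0, apply Itô to Y = log X: dY = (mu - sigma^2/2) dt + sigma dB, so Y_t = log(x_0) + (mu - sigma^2/2) t + sigma B_t and hence X_t = x_0 * exp((mu - sigma^2/2) t + sigma B_t).
With mu = 6/5, sigma = sqrt(3), x_0 = 1, this gives:
  X_t = 1 * exp((-3/10) * t + (sqrt(3)) * B_t).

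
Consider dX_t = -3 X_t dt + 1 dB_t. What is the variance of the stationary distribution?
lim Var(X_t) = 1/6

The OU SDE dX = -theta X dt + sigma dB admits the integrating factor exp(theta t): d(exp(theta t) X_t) = sigma exp(theta t) dB_t. Integrating from 0 to t gives X_t = x_0 * exp(-theta t) + sigma * int_0^t exp(-theta (t-s)) dB_s for any initial x_0. The Itô integral has variance (by the Itô isometry) sigma^2 * int_0^t exp(-2 theta (t - s)) ds = sigma^2 * (1 - exp(-2 theta t)) / (2 theta), independent of x_0.
With theta = 3, sigma = 1:
  Var(X_t) = (1)^2 * (1 - exp(-2*3 t)) / (2 * 3) = 1/6 - exp(-6*t)/6.
As t -> infinity, exp(-2*3 t) -> 0, so the stationary variance is sigma^2 / (2 theta) = 1/6.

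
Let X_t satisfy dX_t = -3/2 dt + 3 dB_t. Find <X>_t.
<X>_t = 9*t

For an Itô process dX_t = a(t) dt + b(t) dB_t, the quadratic variation is <X>_t = int_0^t b(s)^2 ds (the drift term does not contribute). Here b(s) = 3, so
  b(s)^2 = 9.
Integrating from 0 to t:
  <X>_t = int_0^t (9) ds = 9*t.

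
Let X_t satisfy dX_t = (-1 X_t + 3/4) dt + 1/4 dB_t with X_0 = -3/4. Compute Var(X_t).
Var(X_t) = 1/32 - exp(-2*t)/32

The variance V(t) = Var(X_t) satisfies V'(t) = 2 a V(t) + c^2 with V(0) = 0 (drift coefficient is linear in X, diffusion is constant). With a = -1, c = 1/4, the solution is
  V(t) = (c^2 / (2 a)) * (exp(2 a t) - 1)
       = ((1/4)^2 / (2*(-1))) * (exp((-2) t) - 1)
       = 1/32 - exp(-2*t)/32.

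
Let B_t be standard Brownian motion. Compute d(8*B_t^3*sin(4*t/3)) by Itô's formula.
d(8*B_t^3*sin(4*t/3)) = (32*B_t^3*cos(4*t/3)/3 + 24*B_t*sin(4*t/3)) dt + (24*B_t^2*sin(4*t/3)) dB_t

Itô's formula for f(t, x): d f(t, B_t) = (f_t + (1/2) f_xx) dt + f_x dB_t. Compute partials of f(t, x) = 8*x^3*sin(4*t/3):
  f_t(t,x)  = 32*x^3*cos(4*t/3)/3
  f_x(t,x)  = 24*x^2*sin(4*t/3)
  f_xx(t,x) = 48*x*sin(4*t/3)
Assemble drift = f_t + (1/2) f_xx = 32*x^3*cos(4*t/3)/3 + 24*x*sin(4*t/3) and diffusion = f_x = 24*x^2*sin(4*t/3). Substituting x = B_t:
  d(8*B_t^3*sin(4*t/3)) = (32*B_t^3*cos(4*t/3)/3 + 24*B_t*sin(4*t/3)) dt + (24*B_t^2*sin(4*t/3)) dB_t.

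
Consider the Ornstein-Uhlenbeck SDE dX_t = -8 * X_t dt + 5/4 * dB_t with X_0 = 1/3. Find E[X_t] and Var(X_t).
E[X_t] = exp(-8*t)/3; Var(X_t) = 25/256 - 25*exp(-16*t)/256

The OU SDE dX = -theta X dt + sigma dB admits the integrating factor exp(theta t): d(exp(theta t) X_t) = sigma exp(theta t) dB_t. Integrating from 0 to t:
  X_t = x_0 * exp(-theta t) + sigma * int_0^t exp(-theta (t-s)) dB_s.
The Itô integral has mean 0 and (by the Itô isometry) variance sigma^2 * int_0^t exp(-2 theta (t - s)) ds = sigma^2 * (1 - exp(-2 theta t)) / (2 theta).
With theta = 8, sigma = 5/4, x_0 = 1/3:
  E[X_t] = 1/3 * exp(-8 t) = exp(-8*t)/3
  Var(X_t) = (5/4)^2 * (1 - exp(-2*8 t)) / (2 * 8) = 25/256 - 25*exp(-16*t)/256.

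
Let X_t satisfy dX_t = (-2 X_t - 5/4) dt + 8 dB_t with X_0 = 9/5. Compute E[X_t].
E[X_t] = -5/8 + 97*exp(-2*t)/40

Taking expectations and using E[dB_t] = 0, the mean m(t) = E[X_t] satisfies the ODE m'(t) = a m(t) + b with m(0) = x_0. With a = -2, b = -5/4, x_0 = 9/5, the solution is
  m(t) = x_0 * exp(a t) + (b/a) * (exp(a t) - 1)
       = (9/5) * exp((-2) t) + ((-5/4)/(-2)) * (exp((-2) t) - 1)
       = -5/8 + 97*exp(-2*t)/40.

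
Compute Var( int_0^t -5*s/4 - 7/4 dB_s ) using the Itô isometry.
Var = t*(25*t^2 + 105*t + 147)/48

The Itô integral of a deterministic integrand f(s) has mean 0 because each increment f(s) * (B_{s+ds} - B_s) has mean 0. By the Itô isometry:
  Var( int_0^t f(s) dB_s ) = E[ (int_0^t f(s) dB_s)^2 ] = int_0^t f(s)^2 ds.
Here f(s) = -5*s/4 - 7/4, so f(s)^2 = (5*s + 7)^2/16. Integrate:
  int_0^t ((5*s + 7)^2/16) ds = t*(25*t^2 + 105*t + 147)/48.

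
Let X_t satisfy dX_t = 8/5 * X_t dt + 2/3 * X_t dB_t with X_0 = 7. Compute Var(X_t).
Var(X_t) = 49*(exp(4*t/9) - 1)*exp(16*t/5)

For GBM dX = mu X dt + sigma X dB with X_0 = x_0, apply Itô to Y = log X: dY = (mu - sigma^2/2) dt + sigma dB, so Y_t = log(x_0) + (mu - sigma^2/2) t + sigma B_t and hence X_t = x_0 * exp((mu - sigma^2/2) t + sigma B_t).
With mu = 8/5, sigma = 2/3, x_0 = 7, this gives:
  X_t = 7 * exp((62/45) * t + (2/3) * B_t).
Since sigma*B_t ~ Normal(0, sigma^2 t), E[exp(sigma*B_t)] = exp(sigma^2 t / 2); so E[X_t] = x_0 * exp((mu - sigma^2/2) t) * exp(sigma^2 t / 2) = x_0 * exp(mu t) = 7*exp(8*t/5).
Var(X_t) = E[X_t^2] - (E[X_t])^2 = x_0^2 * exp(2 mu t) * (exp(sigma^2 t) - 1) = 49*(exp(4*t/9) - 1)*exp(16*t/5).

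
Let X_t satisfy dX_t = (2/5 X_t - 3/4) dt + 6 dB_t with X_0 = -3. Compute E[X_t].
E[X_t] = 15/8 - 39*exp(2*t/5)/8

Taking expectations and using E[dB_t] = 0, the mean m(t) = E[X_t] satisfies the ODE m'(t) = a m(t) + b with m(0) = x_0. With a = 2/5, b = -3/4, x_0 = -3, the solution is
  m(t) = x_0 * exp(a t) + (b/a) * (exp(a t) - 1)
       = (-3) * exp((2/5) t) + ((-3/4)/(2/5)) * (exp((2/5) t) - 1)
       = 15/8 - 39*exp(2*t/5)/8.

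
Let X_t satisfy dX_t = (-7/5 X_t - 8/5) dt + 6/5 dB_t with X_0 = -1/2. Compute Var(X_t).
Var(X_t) = 18/35 - 18*exp(-14*t/5)/35

The variance V(t) = Var(X_t) satisfies V'(t) = 2 a V(t) + c^2 with V(0) = 0 (drift coefficient is linear in X, diffusion is constant). With a = -7/5, c = 6/5, the solution is
  V(t) = (c^2 / (2 a)) * (exp(2 a t) - 1)
       = ((6/5)^2 / (2*(-7/5))) * (exp((-14/5) t) - 1)
       = 18/35 - 18*exp(-14*t/5)/35.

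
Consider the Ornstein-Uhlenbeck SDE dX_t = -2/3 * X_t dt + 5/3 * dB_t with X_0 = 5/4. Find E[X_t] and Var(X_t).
E[X_t] = 5*exp(-2*t/3)/4; Var(X_t) = 25/12 - 25*exp(-4*t/3)/12

The OU SDE dX = -theta X dt + sigma dB admits the integrating factor exp(theta t): d(exp(theta t) X_t) = sigma exp(theta t) dB_t. Integrating from 0 to t:
  X_t = x_0 * exp(-theta t) + sigma * int_0^t exp(-theta (t-s)) dB_s.
The Itô integral has mean 0 and (by the Itô isometry) variance sigma^2 * int_0^t exp(-2 theta (t - s)) ds = sigma^2 * (1 - exp(-2 theta t)) / (2 theta).
With theta = 2/3, sigma = 5/3, x_0 = 5/4:
  E[X_t] = 5/4 * exp(-2/3 t) = 5*exp(-2*t/3)/4
  Var(X_t) = (5/3)^2 * (1 - exp(-2*2/3 t)) / (2 * 2/3) = 25/12 - 25*exp(-4*t/3)/12.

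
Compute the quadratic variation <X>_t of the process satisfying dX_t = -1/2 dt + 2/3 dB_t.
<X>_t = 4*t/9

For an Itô process dX_t = a(t) dt + b(t) dB_t, the quadratic variation is <X>_t = int_0^t b(s)^2 ds (the drift term does not contribute). Here b(s) = 2/3, so
  b(s)^2 = 4/9.
Integrating from 0 to t:
  <X>_t = int_0^t (4/9) ds = 4*t/9.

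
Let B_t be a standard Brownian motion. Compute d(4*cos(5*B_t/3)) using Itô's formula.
d(4*cos(5*B_t/3)) = (-50*cos(5*B_t/3)/9) dt + (-20*sin(5*B_t/3)/3) dB_t

Itô's formula for f(B_t) gives d f(B_t) = f'(B_t) dB_t + (1/2) f''(B_t) dt. Compute derivatives of f(x) = 4*cos(5*x/3):
  f'(x)  = -20*sin(5*x/3)/3
  f''(x) = -100*cos(5*x/3)/9
Substitute x = B_t and multiply the f'' term by 1/2:
  drift     = (1/2) * (-100*cos(5*x/3)/9) evaluated at B_t = -50*cos(5*B_t/3)/9
  diffusion = (-20*sin(5*x/3)/3) evaluated at B_t = -20*sin(5*B_t/3)/3
Therefore d(4*cos(5*B_t/3)) = (-50*cos(5*B_t/3)/9) dt + (-20*sin(5*B_t/3)/3) dB_t.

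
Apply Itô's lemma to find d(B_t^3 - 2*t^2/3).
d(B_t^3 - 2*t^2/3) = (3*B_t - 4*t/3) dt + (3*B_t^2) dB_t

Itô's formula for f(t, x): d f(t, B_t) = (f_t + (1/2) f_xx) dt + f_x dB_t. Compute partials of f(t, x) = -2*t^2/3 + x^3:
  f_t(t,x)  = -4*t/3
  f_x(t,x)  = 3*x^2
  f_xx(t,x) = 6*x
Assemble drift = f_t + (1/2) f_xx = -4*t/3 + 3*x and diffusion = f_x = 3*x^2. Substituting x = B_t:
  d(B_t^3 - 2*t^2/3) = (3*B_t - 4*t/3) dt + (3*B_t^2) dB_t.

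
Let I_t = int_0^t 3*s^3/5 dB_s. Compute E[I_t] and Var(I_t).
E[I_t] = 0; Var(I_t) = 9*t^7/175

The Itô integral of a deterministic integrand f(s) has mean 0 because each increment f(s) * (B_{s+ds} - B_s) has mean 0. By the Itô isometry:
  Var( int_0^t f(s) dB_s ) = E[ (int_0^t f(s) dB_s)^2 ] = int_0^t f(s)^2 ds.
Here f(s) = 3*s^3/5, so f(s)^2 = 9*s^6/25. Integrate:
  int_0^t (9*s^6/25) ds = 9*t^7/175.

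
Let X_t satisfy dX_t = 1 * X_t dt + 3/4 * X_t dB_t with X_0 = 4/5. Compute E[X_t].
E[X_t] = 4*exp(t)/5

For GBM dX = mu X dt + sigma X dB with X_0 = x_0, apply Itô to Y = log X: dY = (mu - sigma^2/2) dt + sigma dB, so Y_t = log(x_0) + (mu - sigma^2/2) t + sigma B_t and hence X_t = x_0 * exp((mu - sigma^2/2) t + sigma B_t).
With mu = 1, sigma = 3/4, x_0 = 4/5, this gives:
  X_t = 4/5 * exp((23/32) * t + (3/4) * B_t).
Since sigma*B_t ~ Normal(0, sigma^2 t), E[exp(sigma*B_t)] = exp(sigma^2 t / 2); so E[X_t] = x_0 * exp((mu - sigma^2/2) t) * exp(sigma^2 t / 2) = x_0 * exp(mu t) = 4*exp(t)/5.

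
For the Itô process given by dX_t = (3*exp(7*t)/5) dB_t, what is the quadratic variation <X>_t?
<X>_t = 9*exp(14*t)/350 - 9/350

For an Itô process dX_t = a(t) dt + b(t) dB_t, the quadratic variation is <X>_t = int_0^t b(s)^2 ds (the drift term does not contribute). Here b(s) = 3*exp(7*s)/5, so
  b(s)^2 = 9*exp(14*s)/25.
Integrating from 0 to t:
  <X>_t = int_0^t (9*exp(14*s)/25) ds = 9*exp(14*t)/350 - 9/350.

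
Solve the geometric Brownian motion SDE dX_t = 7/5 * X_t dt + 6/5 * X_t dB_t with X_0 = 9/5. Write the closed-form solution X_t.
X_t = 9/5 * exp((17/25) * t + (6/5) * B_t)

For GBM dX = mu X dt + sigma X dB with X_0 = x_0, apply Itô to Y = log X: dY = (mu - sigma^2/2) dt + sigma dB, so Y_t = log(x_0) + (mu - sigma^2/2) t + sigma B_t and hence X_t = x_0 * exp((mu - sigma^2/2) t + sigma B_t).
With mu = 7/5, sigma = 6/5, x_0 = 9/5, this gives:
  X_t = 9/5 * exp((17/25) * t + (6/5) * B_t).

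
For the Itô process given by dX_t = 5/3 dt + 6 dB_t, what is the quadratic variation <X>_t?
<X>_t = 36*t

For an Itô process dX_t = a(t) dt + b(t) dB_t, the quadratic variation is <X>_t = int_0^t b(s)^2 ds (the drift term does not contribute). Here b(s) = 6, so
  b(s)^2 = 36.
Integrating from 0 to t:
  <X>_t = int_0^t (36) ds = 36*t.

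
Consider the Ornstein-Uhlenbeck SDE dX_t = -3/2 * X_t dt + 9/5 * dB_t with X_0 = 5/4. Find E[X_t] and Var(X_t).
E[X_t] = 5*exp(-3*t/2)/4; Var(X_t) = 27/25 - 27*exp(-3*t)/25

The OU SDE dX = -theta X dt + sigma dB admits the integrating factor exp(theta t): d(exp(theta t) X_t) = sigma exp(theta t) dB_t. Integrating from 0 to t:
  X_t = x_0 * exp(-theta t) + sigma * int_0^t exp(-theta (t-s)) dB_s.
The Itô integral has mean 0 and (by the Itô isometry) variance sigma^2 * int_0^t exp(-2 theta (t - s)) ds = sigma^2 * (1 - exp(-2 theta t)) / (2 theta).
With theta = 3/2, sigma = 9/5, x_0 = 5/4:
  E[X_t] = 5/4 * exp(-3/2 t) = 5*exp(-3*t/2)/4
  Var(X_t) = (9/5)^2 * (1 - exp(-2*3/2 t)) / (2 * 3/2) = 27/25 - 27*exp(-3*t)/25.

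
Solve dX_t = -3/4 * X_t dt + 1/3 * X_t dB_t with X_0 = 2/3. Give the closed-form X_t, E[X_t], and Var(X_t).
X_t = 2/3 * exp((-29/36) t + (1/3) B_t); E[X_t] = 2*exp(-3*t/4)/3; Var(X_t) = (4*exp(t/9) - 4)*exp(-3*t/2)/9

For GBM dX = mu X dt + sigma X dB with X_0 = x_0, apply Itô to Y = log X: dY = (mu - sigma^2/2) dt + sigma dB, so Y_t = log(x_0) + (mu - sigma^2/2) t + sigma B_t and hence X_t = x_0 * exp((mu - sigma^2/2) t + sigma B_t).
With mu = -3/4, sigma = 1/3, x_0 = 2/3, this gives:
  X_t = 2/3 * exp((-29/36) * t + (1/3) * B_t).
Since sigma*B_t ~ Normal(0, sigma^2 t), E[exp(sigma*B_t)] = exp(sigma^2 t / 2); so E[X_t] = x_0 * exp((mu - sigma^2/2) t) * exp(sigma^2 t / 2) = x_0 * exp(mu t) = 2*exp(-3*t/4)/3.
Var(X_t) = E[X_t^2] - (E[X_t])^2 = x_0^2 * exp(2 mu t) * (exp(sigma^2 t) - 1) = (4*exp(t/9) - 4)*exp(-3*t/2)/9.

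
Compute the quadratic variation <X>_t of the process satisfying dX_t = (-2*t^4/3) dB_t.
<X>_t = 4*t^9/81

For an Itô process dX_t = a(t) dt + b(t) dB_t, the quadratic variation is <X>_t = int_0^t b(s)^2 ds (the drift term does not contribute). Here b(s) = -2*s^4/3, so
  b(s)^2 = 4*s^8/9.
Integrating from 0 to t:
  <X>_t = int_0^t (4*s^8/9) ds = 4*t^9/81.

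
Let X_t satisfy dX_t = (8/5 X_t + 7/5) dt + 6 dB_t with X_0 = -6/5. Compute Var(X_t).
Var(X_t) = 45*exp(16*t/5)/4 - 45/4

The variance V(t) = Var(X_t) satisfies V'(t) = 2 a V(t) + c^2 with V(0) = 0 (drift coefficient is linear in X, diffusion is constant). With a = 8/5, c = 6, the solution is
  V(t) = (c^2 / (2 a)) * (exp(2 a t) - 1)
       = (6^2 / (2*(8/5))) * (exp((16/5) t) - 1)
       = 45*exp(16*t/5)/4 - 45/4.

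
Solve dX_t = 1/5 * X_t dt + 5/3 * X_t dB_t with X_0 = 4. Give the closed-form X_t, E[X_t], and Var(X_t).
X_t = 4 * exp((-107/90) t + (5/3) B_t); E[X_t] = 4*exp(t/5); Var(X_t) = 16*(exp(25*t/9) - 1)*exp(2*t/5)

For GBM dX = mu X dt + sigma X dB with X_0 = x_0, apply Itô to Y = log X: dY = (mu - sigma^2/2) dt + sigma dB, so Y_t = log(x_0) + (mu - sigma^2/2) t + sigma B_t and hence X_t = x_0 * exp((mu - sigma^2/2) t + sigma B_t).
With mu = 1/5, sigma = 5/3, x_0 = 4, this gives:
  X_t = 4 * exp((-107/90) * t + (5/3) * B_t).
Since sigma*B_t ~ Normal(0, sigma^2 t), E[exp(sigma*B_t)] = exp(sigma^2 t / 2); so E[X_t] = x_0 * exp((mu - sigma^2/2) t) * exp(sigma^2 t / 2) = x_0 * exp(mu t) = 4*exp(t/5).
Var(X_t) = E[X_t^2] - (E[X_t])^2 = x_0^2 * exp(2 mu t) * (exp(sigma^2 t) - 1) = 16*(exp(25*t/9) - 1)*exp(2*t/5).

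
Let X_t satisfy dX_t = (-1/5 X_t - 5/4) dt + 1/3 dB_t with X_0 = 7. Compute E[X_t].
E[X_t] = -25/4 + 53*exp(-t/5)/4

Taking expectations and using E[dB_t] = 0, the mean m(t) = E[X_t] satisfies the ODE m'(t) = a m(t) + b with m(0) = x_0. With a = -1/5, b = -5/4, x_0 = 7, the solution is
  m(t) = x_0 * exp(a t) + (b/a) * (exp(a t) - 1)
       = 7 * exp((-1/5) t) + ((-5/4)/(-1/5)) * (exp((-1/5) t) - 1)
       = -25/4 + 53*exp(-t/5)/4.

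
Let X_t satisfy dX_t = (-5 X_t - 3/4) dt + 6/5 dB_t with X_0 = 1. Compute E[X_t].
E[X_t] = -3/20 + 23*exp(-5*t)/20

Taking expectations and using E[dB_t] = 0, the mean m(t) = E[X_t] satisfies the ODE m'(t) = a m(t) + b with m(0) = x_0. With a = -5, b = -3/4, x_0 = 1, the solution is
  m(t) = x_0 * exp(a t) + (b/a) * (exp(a t) - 1)
       = 1 * exp((-5) t) + ((-3/4)/(-5)) * (exp((-5) t) - 1)
       = -3/20 + 23*exp(-5*t)/20.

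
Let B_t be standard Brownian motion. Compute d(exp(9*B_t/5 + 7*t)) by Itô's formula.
d(exp(9*B_t/5 + 7*t)) = (431*exp(9*B_t/5 + 7*t)/50) dt + (9*exp(9*B_t/5 + 7*t)/5) dB_t

Itô's formula for f(t, x): d f(t, B_t) = (f_t + (1/2) f_xx) dt + f_x dB_t. Compute partials of f(t, x) = exp(7*t + 9*x/5):
  f_t(t,x)  = 7*exp(7*t + 9*x/5)
  f_x(t,x)  = 9*exp(7*t + 9*x/5)/5
  f_xx(t,x) = 81*exp(7*t + 9*x/5)/25
Assemble drift = f_t + (1/2) f_xx = 431*exp(7*t + 9*x/5)/50 and diffusion = f_x = 9*exp(7*t + 9*x/5)/5. Substituting x = B_t:
  d(exp(9*B_t/5 + 7*t)) = (431*exp(9*B_t/5 + 7*t)/50) dt + (9*exp(9*B_t/5 + 7*t)/5) dB_t.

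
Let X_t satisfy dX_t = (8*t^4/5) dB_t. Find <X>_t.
<X>_t = 64*t^9/225

For an Itô process dX_t = a(t) dt + b(t) dB_t, the quadratic variation is <X>_t = int_0^t b(s)^2 ds (the drift term does not contribute). Here b(s) = 8*s^4/5, so
  b(s)^2 = 64*s^8/25.
Integrating from 0 to t:
  <X>_t = int_0^t (64*s^8/25) ds = 64*t^9/225.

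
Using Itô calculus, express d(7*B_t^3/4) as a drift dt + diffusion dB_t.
d(7*B_t^3/4) = (21*B_t/4) dt + (21*B_t^2/4) dB_t

Itô's formula for f(B_t) gives d f(B_t) = f'(B_t) dB_t + (1/2) f''(B_t) dt. Compute derivatives of f(x) = 7*x^3/4:
  f'(x)  = 21*x^2/4
  f''(x) = 21*x/2
Substitute x = B_t and multiply the f'' term by 1/2:
  drift     = (1/2) * (21*x/2) evaluated at B_t = 21*B_t/4
  diffusion = (21*x^2/4) evaluated at B_t = 21*B_t^2/4
Therefore d(7*B_t^3/4) = (21*B_t/4) dt + (21*B_t^2/4) dB_t.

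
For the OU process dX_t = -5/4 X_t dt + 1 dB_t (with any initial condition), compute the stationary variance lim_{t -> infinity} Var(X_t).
lim Var(X_t) = 2/5

The OU SDE dX = -theta X dt + sigma dB admits the integrating factor exp(theta t): d(exp(theta t) X_t) = sigma exp(theta t) dB_t. Integrating from 0 to t gives X_t = x_0 * exp(-theta t) + sigma * int_0^t exp(-theta (t-s)) dB_s for any initial x_0. The Itô integral has variance (by the Itô isometry) sigma^2 * int_0^t exp(-2 theta (t - s)) ds = sigma^2 * (1 - exp(-2 theta t)) / (2 theta), independent of x_0.
With theta = 5/4, sigma = 1:
  Var(X_t) = (1)^2 * (1 - exp(-2*5/4 t)) / (2 * 5/4) = 2/5 - 2*exp(-5*t/2)/5.
As t -> infinity, exp(-2*5/4 t) -> 0, so the stationary variance is sigma^2 / (2 theta) = 2/5.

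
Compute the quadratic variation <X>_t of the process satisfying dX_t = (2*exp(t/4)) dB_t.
<X>_t = 8*exp(t/2) - 8

For an Itô process dX_t = a(t) dt + b(t) dB_t, the quadratic variation is <X>_t = int_0^t b(s)^2 ds (the drift term does not contribute). Here b(s) = 2*exp(s/4), so
  b(s)^2 = 4*exp(s/2).
Integrating from 0 to t:
  <X>_t = int_0^t (4*exp(s/2)) ds = 8*exp(t/2) - 8.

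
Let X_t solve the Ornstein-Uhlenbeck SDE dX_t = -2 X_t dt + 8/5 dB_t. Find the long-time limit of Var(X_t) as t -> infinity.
lim Var(X_t) = 16/25

The OU SDE dX = -theta X dt + sigma dB admits the integrating factor exp(theta t): d(exp(theta t) X_t) = sigma exp(theta t) dB_t. Integrating from 0 to t gives X_t = x_0 * exp(-theta t) + sigma * int_0^t exp(-theta (t-s)) dB_s for any initial x_0. The Itô integral has variance (by the Itô isometry) sigma^2 * int_0^t exp(-2 theta (t - s)) ds = sigma^2 * (1 - exp(-2 theta t)) / (2 theta), independent of x_0.
With theta = 2, sigma = 8/5:
  Var(X_t) = (8/5)^2 * (1 - exp(-2*2 t)) / (2 * 2) = 16/25 - 16*exp(-4*t)/25.
As t -> infinity, exp(-2*2 t) -> 0, so the stationary variance is sigma^2 / (2 theta) = 16/25.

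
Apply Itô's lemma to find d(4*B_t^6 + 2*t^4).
d(4*B_t^6 + 2*t^4) = (60*B_t^4 + 8*t^3) dt + (24*B_t^5) dB_t

Itô's formula for f(t, x): d f(t, B_t) = (f_t + (1/2) f_xx) dt + f_x dB_t. Compute partials of f(t, x) = 2*t^4 + 4*x^6:
  f_t(t,x)  = 8*t^3
  f_x(t,x)  = 24*x^5
  f_xx(t,x) = 120*x^4
Assemble drift = f_t + (1/2) f_xx = 8*t^3 + 60*x^4 and diffusion = f_x = 24*x^5. Substituting x = B_t:
  d(4*B_t^6 + 2*t^4) = (60*B_t^4 + 8*t^3) dt + (24*B_t^5) dB_t.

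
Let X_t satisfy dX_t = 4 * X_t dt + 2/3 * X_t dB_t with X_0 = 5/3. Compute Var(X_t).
Var(X_t) = 25*(exp(4*t/9) - 1)*exp(8*t)/9

For GBM dX = mu X dt + sigma X dB with X_0 = x_0, apply Itô to Y = log X: dY = (mu - sigma^2/2) dt + sigma dB, so Y_t = log(x_0) + (mu - sigma^2/2) t + sigma B_t and hence X_t = x_0 * exp((mu - sigma^2/2) t + sigma B_t).
With mu = 4, sigma = 2/3, x_0 = 5/3, this gives:
  X_t = 5/3 * exp((34/9) * t + (2/3) * B_t).
Since sigma*B_t ~ Normal(0, sigma^2 t), E[exp(sigma*B_t)] = exp(sigma^2 t / 2); so E[X_t] = x_0 * exp((mu - sigma^2/2) t) * exp(sigma^2 t / 2) = x_0 * exp(mu t) = 5*exp(4*t)/3.
Var(X_t) = E[X_t^2] - (E[X_t])^2 = x_0^2 * exp(2 mu t) * (exp(sigma^2 t) - 1) = 25*(exp(4*t/9) - 1)*exp(8*t)/9.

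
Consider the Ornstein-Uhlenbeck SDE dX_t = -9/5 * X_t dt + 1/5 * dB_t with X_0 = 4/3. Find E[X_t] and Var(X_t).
E[X_t] = 4*exp(-9*t/5)/3; Var(X_t) = 1/90 - exp(-18*t/5)/90

The OU SDE dX = -theta X dt + sigma dB admits the integrating factor exp(theta t): d(exp(theta t) X_t) = sigma exp(theta t) dB_t. Integrating from 0 to t:
  X_t = x_0 * exp(-theta t) + sigma * int_0^t exp(-theta (t-s)) dB_s.
The Itô integral has mean 0 and (by the Itô isometry) variance sigma^2 * int_0^t exp(-2 theta (t - s)) ds = sigma^2 * (1 - exp(-2 theta t)) / (2 theta).
With theta = 9/5, sigma = 1/5, x_0 = 4/3:
  E[X_t] = 4/3 * exp(-9/5 t) = 4*exp(-9*t/5)/3
  Var(X_t) = (1/5)^2 * (1 - exp(-2*9/5 t)) / (2 * 9/5) = 1/90 - exp(-18*t/5)/90.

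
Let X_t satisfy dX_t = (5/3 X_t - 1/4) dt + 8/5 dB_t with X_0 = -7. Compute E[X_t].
E[X_t] = 3/20 - 143*exp(5*t/3)/20

Taking expectations and using E[dB_t] = 0, the mean m(t) = E[X_t] satisfies the ODE m'(t) = a m(t) + b with m(0) = x_0. With a = 5/3, b = -1/4, x_0 = -7, the solution is
  m(t) = x_0 * exp(a t) + (b/a) * (exp(a t) - 1)
       = (-7) * exp((5/3) t) + ((-1/4)/(5/3)) * (exp((5/3) t) - 1)
       = 3/20 - 143*exp(5*t/3)/20.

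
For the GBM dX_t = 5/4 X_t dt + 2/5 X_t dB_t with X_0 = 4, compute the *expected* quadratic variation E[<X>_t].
E[<X>_t] = 128*exp(133*t/50)/133 - 128/133

<X>_t = int_0^t ((2/5) * X_s)^2 ds. Taking expectation inside the integral: E[<X>_t] = (2/5)^2 * int_0^t E[X_s^2] ds. For GBM, E[X_s^2] = x_0^2 * exp((2 mu + sigma^2) s). Integrating:
  E[<X>_t] = (2/5)^2 * 4^2 * (exp((2*(5/4) + (2/5)^2) t) - 1) / (2*(5/4) + (2/5)^2)
           = (2/5)^2 * 4^2 * (exp((133/50) t) - 1) / (133/50) = 128*exp(133*t/50)/133 - 128/133.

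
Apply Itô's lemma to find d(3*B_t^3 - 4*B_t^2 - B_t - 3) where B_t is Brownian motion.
d(3*B_t^3 - 4*B_t^2 - B_t - 3) = (9*B_t - 4) dt + (9*B_t^2 - 8*B_t - 1) dB_t

Itô's formula for f(B_t) gives d f(B_t) = f'(B_t) dB_t + (1/2) f''(B_t) dt. Compute derivatives of f(x) = 3*x^3 - 4*x^2 - x - 3:
  f'(x)  = 9*x^2 - 8*x - 1
  f''(x) = 18*x - 8
Substitute x = B_t and multiply the f'' term by 1/2:
  drift     = (1/2) * (18*x - 8) evaluated at B_t = 9*B_t - 4
  diffusion = (9*x^2 - 8*x - 1) evaluated at B_t = 9*B_t^2 - 8*B_t - 1
Therefore d(3*B_t^3 - 4*B_t^2 - B_t - 3) = (9*B_t - 4) dt + (9*B_t^2 - 8*B_t - 1) dB_t.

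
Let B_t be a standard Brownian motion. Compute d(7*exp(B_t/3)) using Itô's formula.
d(7*exp(B_t/3)) = (7*exp(B_t/3)/18) dt + (7*exp(B_t/3)/3) dB_t

Itô's formula for f(B_t) gives d f(B_t) = f'(B_t) dB_t + (1/2) f''(B_t) dt. Compute derivatives of f(x) = 7*exp(x/3):
  f'(x)  = 7*exp(x/3)/3
  f''(x) = 7*exp(x/3)/9
Substitute x = B_t and multiply the f'' term by 1/2:
  drift     = (1/2) * (7*exp(x/3)/9) evaluated at B_t = 7*exp(B_t/3)/18
  diffusion = (7*exp(x/3)/3) evaluated at B_t = 7*exp(B_t/3)/3
Therefore d(7*exp(B_t/3)) = (7*exp(B_t/3)/18) dt + (7*exp(B_t/3)/3) dB_t.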